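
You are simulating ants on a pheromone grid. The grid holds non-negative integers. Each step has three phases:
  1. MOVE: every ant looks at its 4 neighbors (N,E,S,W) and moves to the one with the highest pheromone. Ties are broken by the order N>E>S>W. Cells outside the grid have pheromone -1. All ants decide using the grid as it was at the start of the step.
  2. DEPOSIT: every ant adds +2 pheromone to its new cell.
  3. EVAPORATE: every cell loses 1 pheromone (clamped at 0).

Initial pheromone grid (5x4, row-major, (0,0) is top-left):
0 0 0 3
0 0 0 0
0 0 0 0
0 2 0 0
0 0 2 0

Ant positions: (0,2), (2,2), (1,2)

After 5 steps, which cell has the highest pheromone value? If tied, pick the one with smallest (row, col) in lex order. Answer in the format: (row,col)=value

Answer: (0,3)=12

Derivation:
Step 1: ant0:(0,2)->E->(0,3) | ant1:(2,2)->N->(1,2) | ant2:(1,2)->N->(0,2)
  grid max=4 at (0,3)
Step 2: ant0:(0,3)->W->(0,2) | ant1:(1,2)->N->(0,2) | ant2:(0,2)->E->(0,3)
  grid max=5 at (0,3)
Step 3: ant0:(0,2)->E->(0,3) | ant1:(0,2)->E->(0,3) | ant2:(0,3)->W->(0,2)
  grid max=8 at (0,3)
Step 4: ant0:(0,3)->W->(0,2) | ant1:(0,3)->W->(0,2) | ant2:(0,2)->E->(0,3)
  grid max=9 at (0,3)
Step 5: ant0:(0,2)->E->(0,3) | ant1:(0,2)->E->(0,3) | ant2:(0,3)->W->(0,2)
  grid max=12 at (0,3)
Final grid:
  0 0 9 12
  0 0 0 0
  0 0 0 0
  0 0 0 0
  0 0 0 0
Max pheromone 12 at (0,3)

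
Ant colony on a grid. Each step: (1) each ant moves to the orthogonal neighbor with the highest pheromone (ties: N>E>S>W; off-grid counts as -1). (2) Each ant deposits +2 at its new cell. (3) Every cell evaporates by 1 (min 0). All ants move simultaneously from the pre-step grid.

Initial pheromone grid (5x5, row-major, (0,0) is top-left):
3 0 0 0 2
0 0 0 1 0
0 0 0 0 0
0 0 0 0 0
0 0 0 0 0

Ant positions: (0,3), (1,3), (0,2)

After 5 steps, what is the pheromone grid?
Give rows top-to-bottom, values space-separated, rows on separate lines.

After step 1: ants at (0,4),(0,3),(0,3)
  2 0 0 3 3
  0 0 0 0 0
  0 0 0 0 0
  0 0 0 0 0
  0 0 0 0 0
After step 2: ants at (0,3),(0,4),(0,4)
  1 0 0 4 6
  0 0 0 0 0
  0 0 0 0 0
  0 0 0 0 0
  0 0 0 0 0
After step 3: ants at (0,4),(0,3),(0,3)
  0 0 0 7 7
  0 0 0 0 0
  0 0 0 0 0
  0 0 0 0 0
  0 0 0 0 0
After step 4: ants at (0,3),(0,4),(0,4)
  0 0 0 8 10
  0 0 0 0 0
  0 0 0 0 0
  0 0 0 0 0
  0 0 0 0 0
After step 5: ants at (0,4),(0,3),(0,3)
  0 0 0 11 11
  0 0 0 0 0
  0 0 0 0 0
  0 0 0 0 0
  0 0 0 0 0

0 0 0 11 11
0 0 0 0 0
0 0 0 0 0
0 0 0 0 0
0 0 0 0 0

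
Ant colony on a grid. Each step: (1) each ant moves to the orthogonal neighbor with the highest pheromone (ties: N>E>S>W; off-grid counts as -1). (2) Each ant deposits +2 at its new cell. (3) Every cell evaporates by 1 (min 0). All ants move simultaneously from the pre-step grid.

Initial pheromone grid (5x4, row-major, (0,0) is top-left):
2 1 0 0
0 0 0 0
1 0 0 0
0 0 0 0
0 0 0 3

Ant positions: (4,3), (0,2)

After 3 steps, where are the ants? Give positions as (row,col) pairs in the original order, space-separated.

Step 1: ant0:(4,3)->N->(3,3) | ant1:(0,2)->W->(0,1)
  grid max=2 at (0,1)
Step 2: ant0:(3,3)->S->(4,3) | ant1:(0,1)->W->(0,0)
  grid max=3 at (4,3)
Step 3: ant0:(4,3)->N->(3,3) | ant1:(0,0)->E->(0,1)
  grid max=2 at (0,1)

(3,3) (0,1)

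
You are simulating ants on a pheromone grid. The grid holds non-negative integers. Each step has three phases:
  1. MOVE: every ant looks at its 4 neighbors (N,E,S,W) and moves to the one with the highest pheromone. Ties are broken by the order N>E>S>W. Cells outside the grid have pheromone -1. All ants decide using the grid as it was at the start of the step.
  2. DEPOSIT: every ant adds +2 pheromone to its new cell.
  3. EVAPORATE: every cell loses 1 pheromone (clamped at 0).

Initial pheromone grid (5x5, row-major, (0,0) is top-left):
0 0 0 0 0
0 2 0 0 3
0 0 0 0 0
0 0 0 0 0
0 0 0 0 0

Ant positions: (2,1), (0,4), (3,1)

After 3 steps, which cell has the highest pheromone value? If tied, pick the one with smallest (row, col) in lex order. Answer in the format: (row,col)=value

Answer: (1,1)=5

Derivation:
Step 1: ant0:(2,1)->N->(1,1) | ant1:(0,4)->S->(1,4) | ant2:(3,1)->N->(2,1)
  grid max=4 at (1,4)
Step 2: ant0:(1,1)->S->(2,1) | ant1:(1,4)->N->(0,4) | ant2:(2,1)->N->(1,1)
  grid max=4 at (1,1)
Step 3: ant0:(2,1)->N->(1,1) | ant1:(0,4)->S->(1,4) | ant2:(1,1)->S->(2,1)
  grid max=5 at (1,1)
Final grid:
  0 0 0 0 0
  0 5 0 0 4
  0 3 0 0 0
  0 0 0 0 0
  0 0 0 0 0
Max pheromone 5 at (1,1)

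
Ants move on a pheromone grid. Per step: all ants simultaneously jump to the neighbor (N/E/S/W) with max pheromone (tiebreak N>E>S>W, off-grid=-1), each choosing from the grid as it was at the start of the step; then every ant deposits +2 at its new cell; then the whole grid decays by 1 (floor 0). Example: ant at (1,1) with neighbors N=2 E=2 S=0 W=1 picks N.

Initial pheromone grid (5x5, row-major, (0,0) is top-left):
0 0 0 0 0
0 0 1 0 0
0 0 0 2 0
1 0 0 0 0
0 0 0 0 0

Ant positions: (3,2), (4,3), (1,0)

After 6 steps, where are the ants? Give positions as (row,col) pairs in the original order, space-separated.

Step 1: ant0:(3,2)->N->(2,2) | ant1:(4,3)->N->(3,3) | ant2:(1,0)->N->(0,0)
  grid max=1 at (0,0)
Step 2: ant0:(2,2)->E->(2,3) | ant1:(3,3)->N->(2,3) | ant2:(0,0)->E->(0,1)
  grid max=4 at (2,3)
Step 3: ant0:(2,3)->N->(1,3) | ant1:(2,3)->N->(1,3) | ant2:(0,1)->E->(0,2)
  grid max=3 at (1,3)
Step 4: ant0:(1,3)->S->(2,3) | ant1:(1,3)->S->(2,3) | ant2:(0,2)->E->(0,3)
  grid max=6 at (2,3)
Step 5: ant0:(2,3)->N->(1,3) | ant1:(2,3)->N->(1,3) | ant2:(0,3)->S->(1,3)
  grid max=7 at (1,3)
Step 6: ant0:(1,3)->S->(2,3) | ant1:(1,3)->S->(2,3) | ant2:(1,3)->S->(2,3)
  grid max=10 at (2,3)

(2,3) (2,3) (2,3)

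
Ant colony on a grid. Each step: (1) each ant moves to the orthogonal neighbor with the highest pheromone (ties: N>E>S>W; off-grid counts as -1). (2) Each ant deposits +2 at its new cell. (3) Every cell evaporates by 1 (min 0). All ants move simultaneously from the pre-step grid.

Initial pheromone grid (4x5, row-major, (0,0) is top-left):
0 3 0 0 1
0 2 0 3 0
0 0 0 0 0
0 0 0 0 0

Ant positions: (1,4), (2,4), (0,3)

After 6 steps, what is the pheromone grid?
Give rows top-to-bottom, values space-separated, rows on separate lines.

After step 1: ants at (1,3),(1,4),(1,3)
  0 2 0 0 0
  0 1 0 6 1
  0 0 0 0 0
  0 0 0 0 0
After step 2: ants at (1,4),(1,3),(1,4)
  0 1 0 0 0
  0 0 0 7 4
  0 0 0 0 0
  0 0 0 0 0
After step 3: ants at (1,3),(1,4),(1,3)
  0 0 0 0 0
  0 0 0 10 5
  0 0 0 0 0
  0 0 0 0 0
After step 4: ants at (1,4),(1,3),(1,4)
  0 0 0 0 0
  0 0 0 11 8
  0 0 0 0 0
  0 0 0 0 0
After step 5: ants at (1,3),(1,4),(1,3)
  0 0 0 0 0
  0 0 0 14 9
  0 0 0 0 0
  0 0 0 0 0
After step 6: ants at (1,4),(1,3),(1,4)
  0 0 0 0 0
  0 0 0 15 12
  0 0 0 0 0
  0 0 0 0 0

0 0 0 0 0
0 0 0 15 12
0 0 0 0 0
0 0 0 0 0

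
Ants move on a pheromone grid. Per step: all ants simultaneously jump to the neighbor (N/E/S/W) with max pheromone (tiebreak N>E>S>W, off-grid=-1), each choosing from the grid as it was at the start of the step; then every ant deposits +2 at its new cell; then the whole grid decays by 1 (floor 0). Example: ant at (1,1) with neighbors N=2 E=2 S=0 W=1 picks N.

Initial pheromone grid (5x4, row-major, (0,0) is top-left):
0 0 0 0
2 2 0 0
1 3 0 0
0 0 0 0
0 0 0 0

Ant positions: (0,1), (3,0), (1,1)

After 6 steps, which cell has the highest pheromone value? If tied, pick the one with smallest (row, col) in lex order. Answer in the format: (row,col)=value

Step 1: ant0:(0,1)->S->(1,1) | ant1:(3,0)->N->(2,0) | ant2:(1,1)->S->(2,1)
  grid max=4 at (2,1)
Step 2: ant0:(1,1)->S->(2,1) | ant1:(2,0)->E->(2,1) | ant2:(2,1)->N->(1,1)
  grid max=7 at (2,1)
Step 3: ant0:(2,1)->N->(1,1) | ant1:(2,1)->N->(1,1) | ant2:(1,1)->S->(2,1)
  grid max=8 at (2,1)
Step 4: ant0:(1,1)->S->(2,1) | ant1:(1,1)->S->(2,1) | ant2:(2,1)->N->(1,1)
  grid max=11 at (2,1)
Step 5: ant0:(2,1)->N->(1,1) | ant1:(2,1)->N->(1,1) | ant2:(1,1)->S->(2,1)
  grid max=12 at (2,1)
Step 6: ant0:(1,1)->S->(2,1) | ant1:(1,1)->S->(2,1) | ant2:(2,1)->N->(1,1)
  grid max=15 at (2,1)
Final grid:
  0 0 0 0
  0 12 0 0
  0 15 0 0
  0 0 0 0
  0 0 0 0
Max pheromone 15 at (2,1)

Answer: (2,1)=15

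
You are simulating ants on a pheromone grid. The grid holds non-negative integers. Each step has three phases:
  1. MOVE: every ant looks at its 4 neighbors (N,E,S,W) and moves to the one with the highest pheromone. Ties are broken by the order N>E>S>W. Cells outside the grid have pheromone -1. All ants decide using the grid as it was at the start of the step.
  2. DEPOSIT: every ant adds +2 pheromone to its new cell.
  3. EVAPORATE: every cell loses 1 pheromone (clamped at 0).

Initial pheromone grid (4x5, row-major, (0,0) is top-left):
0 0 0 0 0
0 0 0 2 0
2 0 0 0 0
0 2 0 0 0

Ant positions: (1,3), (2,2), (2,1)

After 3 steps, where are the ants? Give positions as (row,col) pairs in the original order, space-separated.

Step 1: ant0:(1,3)->N->(0,3) | ant1:(2,2)->N->(1,2) | ant2:(2,1)->S->(3,1)
  grid max=3 at (3,1)
Step 2: ant0:(0,3)->S->(1,3) | ant1:(1,2)->E->(1,3) | ant2:(3,1)->N->(2,1)
  grid max=4 at (1,3)
Step 3: ant0:(1,3)->N->(0,3) | ant1:(1,3)->N->(0,3) | ant2:(2,1)->S->(3,1)
  grid max=3 at (0,3)

(0,3) (0,3) (3,1)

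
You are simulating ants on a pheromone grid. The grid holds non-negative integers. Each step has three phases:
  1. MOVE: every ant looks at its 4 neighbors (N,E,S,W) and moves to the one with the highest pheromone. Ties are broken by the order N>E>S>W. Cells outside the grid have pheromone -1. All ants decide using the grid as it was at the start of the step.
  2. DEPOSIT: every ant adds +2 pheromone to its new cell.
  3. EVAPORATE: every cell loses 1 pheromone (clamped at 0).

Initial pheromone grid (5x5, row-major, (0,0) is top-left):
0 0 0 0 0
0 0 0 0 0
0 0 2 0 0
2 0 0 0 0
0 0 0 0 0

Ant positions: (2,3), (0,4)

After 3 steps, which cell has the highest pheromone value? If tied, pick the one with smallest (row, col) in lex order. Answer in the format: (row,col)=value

Step 1: ant0:(2,3)->W->(2,2) | ant1:(0,4)->S->(1,4)
  grid max=3 at (2,2)
Step 2: ant0:(2,2)->N->(1,2) | ant1:(1,4)->N->(0,4)
  grid max=2 at (2,2)
Step 3: ant0:(1,2)->S->(2,2) | ant1:(0,4)->S->(1,4)
  grid max=3 at (2,2)
Final grid:
  0 0 0 0 0
  0 0 0 0 1
  0 0 3 0 0
  0 0 0 0 0
  0 0 0 0 0
Max pheromone 3 at (2,2)

Answer: (2,2)=3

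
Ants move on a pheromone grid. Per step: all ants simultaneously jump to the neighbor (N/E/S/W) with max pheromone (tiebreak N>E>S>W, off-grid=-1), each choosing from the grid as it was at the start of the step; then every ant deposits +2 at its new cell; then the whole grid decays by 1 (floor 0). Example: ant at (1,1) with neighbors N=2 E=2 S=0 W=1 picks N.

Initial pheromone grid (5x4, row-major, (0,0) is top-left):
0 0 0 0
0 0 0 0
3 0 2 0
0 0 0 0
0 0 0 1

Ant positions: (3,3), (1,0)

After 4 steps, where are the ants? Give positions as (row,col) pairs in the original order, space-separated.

Step 1: ant0:(3,3)->S->(4,3) | ant1:(1,0)->S->(2,0)
  grid max=4 at (2,0)
Step 2: ant0:(4,3)->N->(3,3) | ant1:(2,0)->N->(1,0)
  grid max=3 at (2,0)
Step 3: ant0:(3,3)->S->(4,3) | ant1:(1,0)->S->(2,0)
  grid max=4 at (2,0)
Step 4: ant0:(4,3)->N->(3,3) | ant1:(2,0)->N->(1,0)
  grid max=3 at (2,0)

(3,3) (1,0)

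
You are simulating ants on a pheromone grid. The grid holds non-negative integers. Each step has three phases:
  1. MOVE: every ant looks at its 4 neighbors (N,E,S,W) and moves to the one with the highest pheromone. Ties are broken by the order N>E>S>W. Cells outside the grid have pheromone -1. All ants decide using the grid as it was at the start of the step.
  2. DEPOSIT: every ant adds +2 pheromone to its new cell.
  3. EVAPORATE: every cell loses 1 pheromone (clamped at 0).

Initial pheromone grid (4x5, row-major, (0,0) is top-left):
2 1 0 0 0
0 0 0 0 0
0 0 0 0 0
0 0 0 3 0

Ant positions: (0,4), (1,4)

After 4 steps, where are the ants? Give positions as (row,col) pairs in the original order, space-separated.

Step 1: ant0:(0,4)->S->(1,4) | ant1:(1,4)->N->(0,4)
  grid max=2 at (3,3)
Step 2: ant0:(1,4)->N->(0,4) | ant1:(0,4)->S->(1,4)
  grid max=2 at (0,4)
Step 3: ant0:(0,4)->S->(1,4) | ant1:(1,4)->N->(0,4)
  grid max=3 at (0,4)
Step 4: ant0:(1,4)->N->(0,4) | ant1:(0,4)->S->(1,4)
  grid max=4 at (0,4)

(0,4) (1,4)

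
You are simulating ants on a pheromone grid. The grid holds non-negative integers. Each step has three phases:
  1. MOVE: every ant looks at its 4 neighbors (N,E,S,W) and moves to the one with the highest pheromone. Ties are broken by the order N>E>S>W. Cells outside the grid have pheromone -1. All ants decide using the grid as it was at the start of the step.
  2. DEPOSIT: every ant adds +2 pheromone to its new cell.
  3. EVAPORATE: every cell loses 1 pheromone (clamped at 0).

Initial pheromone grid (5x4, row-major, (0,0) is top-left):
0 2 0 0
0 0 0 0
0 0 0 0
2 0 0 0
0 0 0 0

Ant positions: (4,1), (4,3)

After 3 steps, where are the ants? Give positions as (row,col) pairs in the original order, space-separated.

Step 1: ant0:(4,1)->N->(3,1) | ant1:(4,3)->N->(3,3)
  grid max=1 at (0,1)
Step 2: ant0:(3,1)->W->(3,0) | ant1:(3,3)->N->(2,3)
  grid max=2 at (3,0)
Step 3: ant0:(3,0)->N->(2,0) | ant1:(2,3)->N->(1,3)
  grid max=1 at (1,3)

(2,0) (1,3)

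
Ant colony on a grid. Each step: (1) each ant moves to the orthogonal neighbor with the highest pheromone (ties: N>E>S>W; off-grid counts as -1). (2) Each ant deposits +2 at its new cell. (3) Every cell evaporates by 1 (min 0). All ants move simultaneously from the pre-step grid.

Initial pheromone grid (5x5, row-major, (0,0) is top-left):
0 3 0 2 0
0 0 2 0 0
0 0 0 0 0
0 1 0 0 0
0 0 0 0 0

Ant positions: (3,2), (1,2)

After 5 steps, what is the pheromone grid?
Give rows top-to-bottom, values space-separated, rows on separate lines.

After step 1: ants at (3,1),(0,2)
  0 2 1 1 0
  0 0 1 0 0
  0 0 0 0 0
  0 2 0 0 0
  0 0 0 0 0
After step 2: ants at (2,1),(0,1)
  0 3 0 0 0
  0 0 0 0 0
  0 1 0 0 0
  0 1 0 0 0
  0 0 0 0 0
After step 3: ants at (3,1),(0,2)
  0 2 1 0 0
  0 0 0 0 0
  0 0 0 0 0
  0 2 0 0 0
  0 0 0 0 0
After step 4: ants at (2,1),(0,1)
  0 3 0 0 0
  0 0 0 0 0
  0 1 0 0 0
  0 1 0 0 0
  0 0 0 0 0
After step 5: ants at (3,1),(0,2)
  0 2 1 0 0
  0 0 0 0 0
  0 0 0 0 0
  0 2 0 0 0
  0 0 0 0 0

0 2 1 0 0
0 0 0 0 0
0 0 0 0 0
0 2 0 0 0
0 0 0 0 0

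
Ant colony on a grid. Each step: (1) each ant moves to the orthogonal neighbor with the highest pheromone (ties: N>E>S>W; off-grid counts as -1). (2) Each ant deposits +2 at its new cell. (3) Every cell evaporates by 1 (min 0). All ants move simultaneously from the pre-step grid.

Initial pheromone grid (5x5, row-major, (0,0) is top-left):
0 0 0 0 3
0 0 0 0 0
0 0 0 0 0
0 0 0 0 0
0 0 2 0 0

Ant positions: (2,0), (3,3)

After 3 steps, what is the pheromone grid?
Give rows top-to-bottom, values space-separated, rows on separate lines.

After step 1: ants at (1,0),(2,3)
  0 0 0 0 2
  1 0 0 0 0
  0 0 0 1 0
  0 0 0 0 0
  0 0 1 0 0
After step 2: ants at (0,0),(1,3)
  1 0 0 0 1
  0 0 0 1 0
  0 0 0 0 0
  0 0 0 0 0
  0 0 0 0 0
After step 3: ants at (0,1),(0,3)
  0 1 0 1 0
  0 0 0 0 0
  0 0 0 0 0
  0 0 0 0 0
  0 0 0 0 0

0 1 0 1 0
0 0 0 0 0
0 0 0 0 0
0 0 0 0 0
0 0 0 0 0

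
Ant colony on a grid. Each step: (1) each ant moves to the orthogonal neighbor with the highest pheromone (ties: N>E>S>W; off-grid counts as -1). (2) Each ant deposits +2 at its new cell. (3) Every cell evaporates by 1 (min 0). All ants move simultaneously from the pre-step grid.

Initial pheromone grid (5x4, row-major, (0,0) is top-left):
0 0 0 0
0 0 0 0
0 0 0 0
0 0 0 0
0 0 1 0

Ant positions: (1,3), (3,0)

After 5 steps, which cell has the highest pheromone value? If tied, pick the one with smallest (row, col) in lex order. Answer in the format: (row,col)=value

Step 1: ant0:(1,3)->N->(0,3) | ant1:(3,0)->N->(2,0)
  grid max=1 at (0,3)
Step 2: ant0:(0,3)->S->(1,3) | ant1:(2,0)->N->(1,0)
  grid max=1 at (1,0)
Step 3: ant0:(1,3)->N->(0,3) | ant1:(1,0)->N->(0,0)
  grid max=1 at (0,0)
Step 4: ant0:(0,3)->S->(1,3) | ant1:(0,0)->E->(0,1)
  grid max=1 at (0,1)
Step 5: ant0:(1,3)->N->(0,3) | ant1:(0,1)->E->(0,2)
  grid max=1 at (0,2)
Final grid:
  0 0 1 1
  0 0 0 0
  0 0 0 0
  0 0 0 0
  0 0 0 0
Max pheromone 1 at (0,2)

Answer: (0,2)=1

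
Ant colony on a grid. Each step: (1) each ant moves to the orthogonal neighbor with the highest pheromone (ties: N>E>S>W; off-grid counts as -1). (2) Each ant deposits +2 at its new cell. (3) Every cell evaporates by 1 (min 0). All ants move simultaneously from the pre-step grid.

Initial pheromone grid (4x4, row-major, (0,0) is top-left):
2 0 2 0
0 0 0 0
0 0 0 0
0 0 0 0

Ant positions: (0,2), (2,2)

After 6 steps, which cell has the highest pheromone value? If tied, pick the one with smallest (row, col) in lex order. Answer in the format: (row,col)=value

Step 1: ant0:(0,2)->E->(0,3) | ant1:(2,2)->N->(1,2)
  grid max=1 at (0,0)
Step 2: ant0:(0,3)->W->(0,2) | ant1:(1,2)->N->(0,2)
  grid max=4 at (0,2)
Step 3: ant0:(0,2)->E->(0,3) | ant1:(0,2)->E->(0,3)
  grid max=3 at (0,2)
Step 4: ant0:(0,3)->W->(0,2) | ant1:(0,3)->W->(0,2)
  grid max=6 at (0,2)
Step 5: ant0:(0,2)->E->(0,3) | ant1:(0,2)->E->(0,3)
  grid max=5 at (0,2)
Step 6: ant0:(0,3)->W->(0,2) | ant1:(0,3)->W->(0,2)
  grid max=8 at (0,2)
Final grid:
  0 0 8 4
  0 0 0 0
  0 0 0 0
  0 0 0 0
Max pheromone 8 at (0,2)

Answer: (0,2)=8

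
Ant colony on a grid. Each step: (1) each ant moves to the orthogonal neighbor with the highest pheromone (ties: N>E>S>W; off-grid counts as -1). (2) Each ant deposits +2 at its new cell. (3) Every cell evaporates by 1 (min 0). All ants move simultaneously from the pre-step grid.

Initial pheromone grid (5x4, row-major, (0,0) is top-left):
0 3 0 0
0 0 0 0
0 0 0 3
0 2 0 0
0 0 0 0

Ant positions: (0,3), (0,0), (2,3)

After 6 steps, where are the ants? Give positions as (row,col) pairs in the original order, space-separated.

Step 1: ant0:(0,3)->S->(1,3) | ant1:(0,0)->E->(0,1) | ant2:(2,3)->N->(1,3)
  grid max=4 at (0,1)
Step 2: ant0:(1,3)->S->(2,3) | ant1:(0,1)->E->(0,2) | ant2:(1,3)->S->(2,3)
  grid max=5 at (2,3)
Step 3: ant0:(2,3)->N->(1,3) | ant1:(0,2)->W->(0,1) | ant2:(2,3)->N->(1,3)
  grid max=5 at (1,3)
Step 4: ant0:(1,3)->S->(2,3) | ant1:(0,1)->E->(0,2) | ant2:(1,3)->S->(2,3)
  grid max=7 at (2,3)
Step 5: ant0:(2,3)->N->(1,3) | ant1:(0,2)->W->(0,1) | ant2:(2,3)->N->(1,3)
  grid max=7 at (1,3)
Step 6: ant0:(1,3)->S->(2,3) | ant1:(0,1)->E->(0,2) | ant2:(1,3)->S->(2,3)
  grid max=9 at (2,3)

(2,3) (0,2) (2,3)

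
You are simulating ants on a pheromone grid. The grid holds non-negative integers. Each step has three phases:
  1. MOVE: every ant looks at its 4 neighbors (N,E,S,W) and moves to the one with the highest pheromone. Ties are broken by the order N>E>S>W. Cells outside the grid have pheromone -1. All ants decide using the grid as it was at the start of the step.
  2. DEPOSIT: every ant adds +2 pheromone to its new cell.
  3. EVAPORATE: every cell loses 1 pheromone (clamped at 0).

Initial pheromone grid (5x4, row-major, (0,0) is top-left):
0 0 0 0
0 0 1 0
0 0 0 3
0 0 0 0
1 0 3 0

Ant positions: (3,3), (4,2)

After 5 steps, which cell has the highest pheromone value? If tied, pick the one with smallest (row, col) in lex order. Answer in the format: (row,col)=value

Answer: (2,3)=4

Derivation:
Step 1: ant0:(3,3)->N->(2,3) | ant1:(4,2)->N->(3,2)
  grid max=4 at (2,3)
Step 2: ant0:(2,3)->N->(1,3) | ant1:(3,2)->S->(4,2)
  grid max=3 at (2,3)
Step 3: ant0:(1,3)->S->(2,3) | ant1:(4,2)->N->(3,2)
  grid max=4 at (2,3)
Step 4: ant0:(2,3)->N->(1,3) | ant1:(3,2)->S->(4,2)
  grid max=3 at (2,3)
Step 5: ant0:(1,3)->S->(2,3) | ant1:(4,2)->N->(3,2)
  grid max=4 at (2,3)
Final grid:
  0 0 0 0
  0 0 0 0
  0 0 0 4
  0 0 1 0
  0 0 2 0
Max pheromone 4 at (2,3)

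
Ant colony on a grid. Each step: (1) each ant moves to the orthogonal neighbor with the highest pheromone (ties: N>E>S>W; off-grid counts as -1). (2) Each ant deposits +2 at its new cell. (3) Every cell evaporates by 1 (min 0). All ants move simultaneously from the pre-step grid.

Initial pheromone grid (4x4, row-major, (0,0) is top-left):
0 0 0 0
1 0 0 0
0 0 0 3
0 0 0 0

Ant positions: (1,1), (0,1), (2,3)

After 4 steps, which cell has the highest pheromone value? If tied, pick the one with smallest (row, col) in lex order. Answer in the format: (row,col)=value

Answer: (2,3)=5

Derivation:
Step 1: ant0:(1,1)->W->(1,0) | ant1:(0,1)->E->(0,2) | ant2:(2,3)->N->(1,3)
  grid max=2 at (1,0)
Step 2: ant0:(1,0)->N->(0,0) | ant1:(0,2)->E->(0,3) | ant2:(1,3)->S->(2,3)
  grid max=3 at (2,3)
Step 3: ant0:(0,0)->S->(1,0) | ant1:(0,3)->S->(1,3) | ant2:(2,3)->N->(1,3)
  grid max=3 at (1,3)
Step 4: ant0:(1,0)->N->(0,0) | ant1:(1,3)->S->(2,3) | ant2:(1,3)->S->(2,3)
  grid max=5 at (2,3)
Final grid:
  1 0 0 0
  1 0 0 2
  0 0 0 5
  0 0 0 0
Max pheromone 5 at (2,3)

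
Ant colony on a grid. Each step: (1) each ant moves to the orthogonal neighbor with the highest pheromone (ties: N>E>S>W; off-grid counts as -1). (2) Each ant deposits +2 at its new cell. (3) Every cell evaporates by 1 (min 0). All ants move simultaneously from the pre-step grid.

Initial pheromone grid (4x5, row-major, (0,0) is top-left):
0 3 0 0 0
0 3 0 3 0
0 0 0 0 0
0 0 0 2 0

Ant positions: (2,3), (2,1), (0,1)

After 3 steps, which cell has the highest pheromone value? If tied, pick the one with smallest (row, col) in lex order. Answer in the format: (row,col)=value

Answer: (1,1)=8

Derivation:
Step 1: ant0:(2,3)->N->(1,3) | ant1:(2,1)->N->(1,1) | ant2:(0,1)->S->(1,1)
  grid max=6 at (1,1)
Step 2: ant0:(1,3)->N->(0,3) | ant1:(1,1)->N->(0,1) | ant2:(1,1)->N->(0,1)
  grid max=5 at (0,1)
Step 3: ant0:(0,3)->S->(1,3) | ant1:(0,1)->S->(1,1) | ant2:(0,1)->S->(1,1)
  grid max=8 at (1,1)
Final grid:
  0 4 0 0 0
  0 8 0 4 0
  0 0 0 0 0
  0 0 0 0 0
Max pheromone 8 at (1,1)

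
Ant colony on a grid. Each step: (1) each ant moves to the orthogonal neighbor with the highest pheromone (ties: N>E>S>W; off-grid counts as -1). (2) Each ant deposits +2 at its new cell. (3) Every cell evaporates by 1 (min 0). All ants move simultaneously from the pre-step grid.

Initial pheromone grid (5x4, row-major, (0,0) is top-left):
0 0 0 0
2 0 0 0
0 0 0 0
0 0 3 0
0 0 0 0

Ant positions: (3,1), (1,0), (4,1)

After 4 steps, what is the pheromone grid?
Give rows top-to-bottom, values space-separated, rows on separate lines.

After step 1: ants at (3,2),(0,0),(3,1)
  1 0 0 0
  1 0 0 0
  0 0 0 0
  0 1 4 0
  0 0 0 0
After step 2: ants at (3,1),(1,0),(3,2)
  0 0 0 0
  2 0 0 0
  0 0 0 0
  0 2 5 0
  0 0 0 0
After step 3: ants at (3,2),(0,0),(3,1)
  1 0 0 0
  1 0 0 0
  0 0 0 0
  0 3 6 0
  0 0 0 0
After step 4: ants at (3,1),(1,0),(3,2)
  0 0 0 0
  2 0 0 0
  0 0 0 0
  0 4 7 0
  0 0 0 0

0 0 0 0
2 0 0 0
0 0 0 0
0 4 7 0
0 0 0 0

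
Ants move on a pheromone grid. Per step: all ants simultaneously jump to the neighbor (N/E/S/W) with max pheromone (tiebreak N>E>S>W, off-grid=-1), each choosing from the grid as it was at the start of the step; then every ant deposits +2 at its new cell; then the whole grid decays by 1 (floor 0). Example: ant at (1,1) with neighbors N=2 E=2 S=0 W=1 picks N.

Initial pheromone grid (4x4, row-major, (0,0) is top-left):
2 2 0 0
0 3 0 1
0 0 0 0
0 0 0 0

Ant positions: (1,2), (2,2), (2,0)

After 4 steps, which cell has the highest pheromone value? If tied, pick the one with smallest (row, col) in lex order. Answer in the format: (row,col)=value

Answer: (1,1)=11

Derivation:
Step 1: ant0:(1,2)->W->(1,1) | ant1:(2,2)->N->(1,2) | ant2:(2,0)->N->(1,0)
  grid max=4 at (1,1)
Step 2: ant0:(1,1)->N->(0,1) | ant1:(1,2)->W->(1,1) | ant2:(1,0)->E->(1,1)
  grid max=7 at (1,1)
Step 3: ant0:(0,1)->S->(1,1) | ant1:(1,1)->N->(0,1) | ant2:(1,1)->N->(0,1)
  grid max=8 at (1,1)
Step 4: ant0:(1,1)->N->(0,1) | ant1:(0,1)->S->(1,1) | ant2:(0,1)->S->(1,1)
  grid max=11 at (1,1)
Final grid:
  0 6 0 0
  0 11 0 0
  0 0 0 0
  0 0 0 0
Max pheromone 11 at (1,1)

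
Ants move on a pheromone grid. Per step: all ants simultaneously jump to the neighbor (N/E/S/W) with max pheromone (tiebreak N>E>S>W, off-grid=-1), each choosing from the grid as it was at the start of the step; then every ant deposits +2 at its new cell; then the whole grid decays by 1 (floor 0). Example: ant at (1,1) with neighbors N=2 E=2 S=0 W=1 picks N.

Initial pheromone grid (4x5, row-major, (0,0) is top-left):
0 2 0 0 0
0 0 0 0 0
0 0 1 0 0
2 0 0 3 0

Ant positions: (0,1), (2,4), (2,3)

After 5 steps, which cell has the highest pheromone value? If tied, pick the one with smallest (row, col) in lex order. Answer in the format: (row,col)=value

Step 1: ant0:(0,1)->E->(0,2) | ant1:(2,4)->N->(1,4) | ant2:(2,3)->S->(3,3)
  grid max=4 at (3,3)
Step 2: ant0:(0,2)->W->(0,1) | ant1:(1,4)->N->(0,4) | ant2:(3,3)->N->(2,3)
  grid max=3 at (3,3)
Step 3: ant0:(0,1)->E->(0,2) | ant1:(0,4)->S->(1,4) | ant2:(2,3)->S->(3,3)
  grid max=4 at (3,3)
Step 4: ant0:(0,2)->W->(0,1) | ant1:(1,4)->N->(0,4) | ant2:(3,3)->N->(2,3)
  grid max=3 at (3,3)
Step 5: ant0:(0,1)->E->(0,2) | ant1:(0,4)->S->(1,4) | ant2:(2,3)->S->(3,3)
  grid max=4 at (3,3)
Final grid:
  0 1 1 0 0
  0 0 0 0 1
  0 0 0 0 0
  0 0 0 4 0
Max pheromone 4 at (3,3)

Answer: (3,3)=4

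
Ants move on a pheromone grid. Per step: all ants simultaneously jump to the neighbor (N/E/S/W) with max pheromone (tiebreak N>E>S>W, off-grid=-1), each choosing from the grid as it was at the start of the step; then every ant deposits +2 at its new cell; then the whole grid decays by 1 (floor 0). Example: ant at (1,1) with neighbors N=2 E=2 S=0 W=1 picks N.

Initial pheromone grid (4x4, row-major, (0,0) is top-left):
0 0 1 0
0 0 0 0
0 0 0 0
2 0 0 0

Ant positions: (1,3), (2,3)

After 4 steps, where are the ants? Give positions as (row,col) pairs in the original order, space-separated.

Step 1: ant0:(1,3)->N->(0,3) | ant1:(2,3)->N->(1,3)
  grid max=1 at (0,3)
Step 2: ant0:(0,3)->S->(1,3) | ant1:(1,3)->N->(0,3)
  grid max=2 at (0,3)
Step 3: ant0:(1,3)->N->(0,3) | ant1:(0,3)->S->(1,3)
  grid max=3 at (0,3)
Step 4: ant0:(0,3)->S->(1,3) | ant1:(1,3)->N->(0,3)
  grid max=4 at (0,3)

(1,3) (0,3)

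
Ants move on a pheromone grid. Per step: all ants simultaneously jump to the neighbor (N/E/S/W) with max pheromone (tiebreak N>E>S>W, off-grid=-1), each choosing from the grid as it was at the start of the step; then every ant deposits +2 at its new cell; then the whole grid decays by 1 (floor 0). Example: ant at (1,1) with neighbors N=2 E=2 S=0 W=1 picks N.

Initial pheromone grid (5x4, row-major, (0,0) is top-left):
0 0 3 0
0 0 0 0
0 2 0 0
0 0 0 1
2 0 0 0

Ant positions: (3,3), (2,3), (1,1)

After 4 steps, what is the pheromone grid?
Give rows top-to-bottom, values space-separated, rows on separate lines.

After step 1: ants at (2,3),(3,3),(2,1)
  0 0 2 0
  0 0 0 0
  0 3 0 1
  0 0 0 2
  1 0 0 0
After step 2: ants at (3,3),(2,3),(1,1)
  0 0 1 0
  0 1 0 0
  0 2 0 2
  0 0 0 3
  0 0 0 0
After step 3: ants at (2,3),(3,3),(2,1)
  0 0 0 0
  0 0 0 0
  0 3 0 3
  0 0 0 4
  0 0 0 0
After step 4: ants at (3,3),(2,3),(1,1)
  0 0 0 0
  0 1 0 0
  0 2 0 4
  0 0 0 5
  0 0 0 0

0 0 0 0
0 1 0 0
0 2 0 4
0 0 0 5
0 0 0 0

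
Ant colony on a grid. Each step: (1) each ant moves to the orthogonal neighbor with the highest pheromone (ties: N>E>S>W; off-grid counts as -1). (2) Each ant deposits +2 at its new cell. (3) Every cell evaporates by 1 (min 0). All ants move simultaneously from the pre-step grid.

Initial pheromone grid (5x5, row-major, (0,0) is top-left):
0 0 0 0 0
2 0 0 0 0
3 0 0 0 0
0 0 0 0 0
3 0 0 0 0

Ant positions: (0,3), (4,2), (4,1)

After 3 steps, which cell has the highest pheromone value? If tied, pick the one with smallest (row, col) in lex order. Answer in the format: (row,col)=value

Answer: (4,0)=4

Derivation:
Step 1: ant0:(0,3)->E->(0,4) | ant1:(4,2)->N->(3,2) | ant2:(4,1)->W->(4,0)
  grid max=4 at (4,0)
Step 2: ant0:(0,4)->S->(1,4) | ant1:(3,2)->N->(2,2) | ant2:(4,0)->N->(3,0)
  grid max=3 at (4,0)
Step 3: ant0:(1,4)->N->(0,4) | ant1:(2,2)->N->(1,2) | ant2:(3,0)->S->(4,0)
  grid max=4 at (4,0)
Final grid:
  0 0 0 0 1
  0 0 1 0 0
  0 0 0 0 0
  0 0 0 0 0
  4 0 0 0 0
Max pheromone 4 at (4,0)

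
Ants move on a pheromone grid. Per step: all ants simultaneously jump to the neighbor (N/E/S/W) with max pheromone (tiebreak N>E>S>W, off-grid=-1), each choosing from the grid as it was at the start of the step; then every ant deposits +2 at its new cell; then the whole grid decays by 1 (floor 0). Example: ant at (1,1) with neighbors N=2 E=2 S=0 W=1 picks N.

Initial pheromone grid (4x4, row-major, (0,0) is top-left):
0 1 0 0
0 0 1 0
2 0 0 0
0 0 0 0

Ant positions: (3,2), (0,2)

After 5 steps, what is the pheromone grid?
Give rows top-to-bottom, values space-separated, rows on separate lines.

After step 1: ants at (2,2),(1,2)
  0 0 0 0
  0 0 2 0
  1 0 1 0
  0 0 0 0
After step 2: ants at (1,2),(2,2)
  0 0 0 0
  0 0 3 0
  0 0 2 0
  0 0 0 0
After step 3: ants at (2,2),(1,2)
  0 0 0 0
  0 0 4 0
  0 0 3 0
  0 0 0 0
After step 4: ants at (1,2),(2,2)
  0 0 0 0
  0 0 5 0
  0 0 4 0
  0 0 0 0
After step 5: ants at (2,2),(1,2)
  0 0 0 0
  0 0 6 0
  0 0 5 0
  0 0 0 0

0 0 0 0
0 0 6 0
0 0 5 0
0 0 0 0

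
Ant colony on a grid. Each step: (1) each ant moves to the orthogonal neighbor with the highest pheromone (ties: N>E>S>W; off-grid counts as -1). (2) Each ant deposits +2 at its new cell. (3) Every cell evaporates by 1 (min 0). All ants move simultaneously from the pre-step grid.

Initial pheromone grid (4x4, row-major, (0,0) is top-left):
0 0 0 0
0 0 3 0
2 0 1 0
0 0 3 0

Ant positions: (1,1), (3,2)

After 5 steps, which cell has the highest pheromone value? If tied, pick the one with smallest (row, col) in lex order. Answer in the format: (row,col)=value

Step 1: ant0:(1,1)->E->(1,2) | ant1:(3,2)->N->(2,2)
  grid max=4 at (1,2)
Step 2: ant0:(1,2)->S->(2,2) | ant1:(2,2)->N->(1,2)
  grid max=5 at (1,2)
Step 3: ant0:(2,2)->N->(1,2) | ant1:(1,2)->S->(2,2)
  grid max=6 at (1,2)
Step 4: ant0:(1,2)->S->(2,2) | ant1:(2,2)->N->(1,2)
  grid max=7 at (1,2)
Step 5: ant0:(2,2)->N->(1,2) | ant1:(1,2)->S->(2,2)
  grid max=8 at (1,2)
Final grid:
  0 0 0 0
  0 0 8 0
  0 0 6 0
  0 0 0 0
Max pheromone 8 at (1,2)

Answer: (1,2)=8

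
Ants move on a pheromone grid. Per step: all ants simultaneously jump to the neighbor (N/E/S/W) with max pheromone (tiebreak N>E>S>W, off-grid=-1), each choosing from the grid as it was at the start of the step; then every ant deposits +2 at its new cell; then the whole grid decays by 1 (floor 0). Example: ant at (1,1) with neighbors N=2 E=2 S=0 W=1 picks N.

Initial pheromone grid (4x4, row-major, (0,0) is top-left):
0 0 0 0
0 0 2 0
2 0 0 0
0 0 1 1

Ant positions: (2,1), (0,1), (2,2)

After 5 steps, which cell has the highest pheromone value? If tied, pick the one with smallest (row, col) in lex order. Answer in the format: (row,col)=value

Answer: (1,2)=7

Derivation:
Step 1: ant0:(2,1)->W->(2,0) | ant1:(0,1)->E->(0,2) | ant2:(2,2)->N->(1,2)
  grid max=3 at (1,2)
Step 2: ant0:(2,0)->N->(1,0) | ant1:(0,2)->S->(1,2) | ant2:(1,2)->N->(0,2)
  grid max=4 at (1,2)
Step 3: ant0:(1,0)->S->(2,0) | ant1:(1,2)->N->(0,2) | ant2:(0,2)->S->(1,2)
  grid max=5 at (1,2)
Step 4: ant0:(2,0)->N->(1,0) | ant1:(0,2)->S->(1,2) | ant2:(1,2)->N->(0,2)
  grid max=6 at (1,2)
Step 5: ant0:(1,0)->S->(2,0) | ant1:(1,2)->N->(0,2) | ant2:(0,2)->S->(1,2)
  grid max=7 at (1,2)
Final grid:
  0 0 5 0
  0 0 7 0
  3 0 0 0
  0 0 0 0
Max pheromone 7 at (1,2)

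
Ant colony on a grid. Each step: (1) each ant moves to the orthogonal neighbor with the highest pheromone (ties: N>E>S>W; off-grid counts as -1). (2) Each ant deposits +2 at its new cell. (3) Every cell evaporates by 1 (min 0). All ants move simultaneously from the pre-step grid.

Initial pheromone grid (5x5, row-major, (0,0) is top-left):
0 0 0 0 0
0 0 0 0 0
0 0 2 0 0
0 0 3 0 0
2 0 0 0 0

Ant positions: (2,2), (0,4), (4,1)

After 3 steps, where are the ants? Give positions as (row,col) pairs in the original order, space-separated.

Step 1: ant0:(2,2)->S->(3,2) | ant1:(0,4)->S->(1,4) | ant2:(4,1)->W->(4,0)
  grid max=4 at (3,2)
Step 2: ant0:(3,2)->N->(2,2) | ant1:(1,4)->N->(0,4) | ant2:(4,0)->N->(3,0)
  grid max=3 at (3,2)
Step 3: ant0:(2,2)->S->(3,2) | ant1:(0,4)->S->(1,4) | ant2:(3,0)->S->(4,0)
  grid max=4 at (3,2)

(3,2) (1,4) (4,0)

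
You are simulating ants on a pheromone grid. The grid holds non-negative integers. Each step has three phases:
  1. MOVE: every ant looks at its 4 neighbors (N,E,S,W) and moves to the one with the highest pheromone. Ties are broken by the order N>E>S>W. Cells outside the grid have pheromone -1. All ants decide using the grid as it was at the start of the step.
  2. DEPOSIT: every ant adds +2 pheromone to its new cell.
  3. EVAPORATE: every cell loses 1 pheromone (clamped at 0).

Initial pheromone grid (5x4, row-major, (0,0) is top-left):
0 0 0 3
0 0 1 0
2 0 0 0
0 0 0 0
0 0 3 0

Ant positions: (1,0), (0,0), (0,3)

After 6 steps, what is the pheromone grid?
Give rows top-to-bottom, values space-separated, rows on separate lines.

After step 1: ants at (2,0),(0,1),(1,3)
  0 1 0 2
  0 0 0 1
  3 0 0 0
  0 0 0 0
  0 0 2 0
After step 2: ants at (1,0),(0,2),(0,3)
  0 0 1 3
  1 0 0 0
  2 0 0 0
  0 0 0 0
  0 0 1 0
After step 3: ants at (2,0),(0,3),(0,2)
  0 0 2 4
  0 0 0 0
  3 0 0 0
  0 0 0 0
  0 0 0 0
After step 4: ants at (1,0),(0,2),(0,3)
  0 0 3 5
  1 0 0 0
  2 0 0 0
  0 0 0 0
  0 0 0 0
After step 5: ants at (2,0),(0,3),(0,2)
  0 0 4 6
  0 0 0 0
  3 0 0 0
  0 0 0 0
  0 0 0 0
After step 6: ants at (1,0),(0,2),(0,3)
  0 0 5 7
  1 0 0 0
  2 0 0 0
  0 0 0 0
  0 0 0 0

0 0 5 7
1 0 0 0
2 0 0 0
0 0 0 0
0 0 0 0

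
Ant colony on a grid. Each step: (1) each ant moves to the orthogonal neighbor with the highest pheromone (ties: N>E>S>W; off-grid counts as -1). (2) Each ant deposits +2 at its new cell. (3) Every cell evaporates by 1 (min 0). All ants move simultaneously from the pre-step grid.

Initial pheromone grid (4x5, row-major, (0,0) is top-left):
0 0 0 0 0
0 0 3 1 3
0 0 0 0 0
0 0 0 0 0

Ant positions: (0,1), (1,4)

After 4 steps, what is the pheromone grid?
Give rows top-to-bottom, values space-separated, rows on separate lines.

After step 1: ants at (0,2),(1,3)
  0 0 1 0 0
  0 0 2 2 2
  0 0 0 0 0
  0 0 0 0 0
After step 2: ants at (1,2),(1,4)
  0 0 0 0 0
  0 0 3 1 3
  0 0 0 0 0
  0 0 0 0 0
After step 3: ants at (1,3),(1,3)
  0 0 0 0 0
  0 0 2 4 2
  0 0 0 0 0
  0 0 0 0 0
After step 4: ants at (1,4),(1,4)
  0 0 0 0 0
  0 0 1 3 5
  0 0 0 0 0
  0 0 0 0 0

0 0 0 0 0
0 0 1 3 5
0 0 0 0 0
0 0 0 0 0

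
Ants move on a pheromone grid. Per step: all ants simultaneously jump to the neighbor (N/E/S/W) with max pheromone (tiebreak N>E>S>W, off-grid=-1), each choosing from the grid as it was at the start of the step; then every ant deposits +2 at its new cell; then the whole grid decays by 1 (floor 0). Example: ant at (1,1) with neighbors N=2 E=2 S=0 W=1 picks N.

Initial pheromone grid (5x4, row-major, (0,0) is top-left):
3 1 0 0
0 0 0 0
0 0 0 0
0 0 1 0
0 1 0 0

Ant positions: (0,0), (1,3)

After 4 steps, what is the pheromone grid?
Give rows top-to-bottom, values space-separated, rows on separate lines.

After step 1: ants at (0,1),(0,3)
  2 2 0 1
  0 0 0 0
  0 0 0 0
  0 0 0 0
  0 0 0 0
After step 2: ants at (0,0),(1,3)
  3 1 0 0
  0 0 0 1
  0 0 0 0
  0 0 0 0
  0 0 0 0
After step 3: ants at (0,1),(0,3)
  2 2 0 1
  0 0 0 0
  0 0 0 0
  0 0 0 0
  0 0 0 0
After step 4: ants at (0,0),(1,3)
  3 1 0 0
  0 0 0 1
  0 0 0 0
  0 0 0 0
  0 0 0 0

3 1 0 0
0 0 0 1
0 0 0 0
0 0 0 0
0 0 0 0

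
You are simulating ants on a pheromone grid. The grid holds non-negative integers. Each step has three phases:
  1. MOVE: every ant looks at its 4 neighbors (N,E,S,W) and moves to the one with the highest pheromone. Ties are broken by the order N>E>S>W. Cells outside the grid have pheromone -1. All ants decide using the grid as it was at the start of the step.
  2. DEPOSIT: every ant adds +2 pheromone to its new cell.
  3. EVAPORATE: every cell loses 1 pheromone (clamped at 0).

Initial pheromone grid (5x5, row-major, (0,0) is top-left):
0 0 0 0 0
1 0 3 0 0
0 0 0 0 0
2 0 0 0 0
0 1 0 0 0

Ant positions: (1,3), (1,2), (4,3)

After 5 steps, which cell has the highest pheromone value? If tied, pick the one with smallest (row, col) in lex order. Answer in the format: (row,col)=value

Answer: (1,2)=10

Derivation:
Step 1: ant0:(1,3)->W->(1,2) | ant1:(1,2)->N->(0,2) | ant2:(4,3)->N->(3,3)
  grid max=4 at (1,2)
Step 2: ant0:(1,2)->N->(0,2) | ant1:(0,2)->S->(1,2) | ant2:(3,3)->N->(2,3)
  grid max=5 at (1,2)
Step 3: ant0:(0,2)->S->(1,2) | ant1:(1,2)->N->(0,2) | ant2:(2,3)->N->(1,3)
  grid max=6 at (1,2)
Step 4: ant0:(1,2)->N->(0,2) | ant1:(0,2)->S->(1,2) | ant2:(1,3)->W->(1,2)
  grid max=9 at (1,2)
Step 5: ant0:(0,2)->S->(1,2) | ant1:(1,2)->N->(0,2) | ant2:(1,2)->N->(0,2)
  grid max=10 at (1,2)
Final grid:
  0 0 7 0 0
  0 0 10 0 0
  0 0 0 0 0
  0 0 0 0 0
  0 0 0 0 0
Max pheromone 10 at (1,2)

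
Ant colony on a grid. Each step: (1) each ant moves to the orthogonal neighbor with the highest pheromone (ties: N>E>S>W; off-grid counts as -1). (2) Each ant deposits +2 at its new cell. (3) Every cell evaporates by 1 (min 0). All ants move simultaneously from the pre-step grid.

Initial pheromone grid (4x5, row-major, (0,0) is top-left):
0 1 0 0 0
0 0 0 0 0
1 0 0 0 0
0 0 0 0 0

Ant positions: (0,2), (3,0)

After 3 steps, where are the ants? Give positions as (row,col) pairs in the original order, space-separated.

Step 1: ant0:(0,2)->W->(0,1) | ant1:(3,0)->N->(2,0)
  grid max=2 at (0,1)
Step 2: ant0:(0,1)->E->(0,2) | ant1:(2,0)->N->(1,0)
  grid max=1 at (0,1)
Step 3: ant0:(0,2)->W->(0,1) | ant1:(1,0)->S->(2,0)
  grid max=2 at (0,1)

(0,1) (2,0)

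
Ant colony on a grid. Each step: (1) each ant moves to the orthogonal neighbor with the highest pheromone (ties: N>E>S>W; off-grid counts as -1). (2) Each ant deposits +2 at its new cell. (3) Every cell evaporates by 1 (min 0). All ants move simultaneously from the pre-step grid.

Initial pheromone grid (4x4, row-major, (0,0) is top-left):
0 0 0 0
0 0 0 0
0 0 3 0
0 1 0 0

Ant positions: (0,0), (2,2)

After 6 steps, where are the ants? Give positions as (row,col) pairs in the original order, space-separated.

Step 1: ant0:(0,0)->E->(0,1) | ant1:(2,2)->N->(1,2)
  grid max=2 at (2,2)
Step 2: ant0:(0,1)->E->(0,2) | ant1:(1,2)->S->(2,2)
  grid max=3 at (2,2)
Step 3: ant0:(0,2)->E->(0,3) | ant1:(2,2)->N->(1,2)
  grid max=2 at (2,2)
Step 4: ant0:(0,3)->S->(1,3) | ant1:(1,2)->S->(2,2)
  grid max=3 at (2,2)
Step 5: ant0:(1,3)->N->(0,3) | ant1:(2,2)->N->(1,2)
  grid max=2 at (2,2)
Step 6: ant0:(0,3)->S->(1,3) | ant1:(1,2)->S->(2,2)
  grid max=3 at (2,2)

(1,3) (2,2)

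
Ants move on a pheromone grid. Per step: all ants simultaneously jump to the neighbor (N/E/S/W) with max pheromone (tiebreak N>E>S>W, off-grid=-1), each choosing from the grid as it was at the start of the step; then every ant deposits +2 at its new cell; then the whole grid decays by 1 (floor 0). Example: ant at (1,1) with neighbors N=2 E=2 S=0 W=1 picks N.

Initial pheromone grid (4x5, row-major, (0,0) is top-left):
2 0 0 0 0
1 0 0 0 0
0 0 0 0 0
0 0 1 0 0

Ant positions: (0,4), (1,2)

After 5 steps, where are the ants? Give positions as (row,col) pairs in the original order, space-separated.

Step 1: ant0:(0,4)->S->(1,4) | ant1:(1,2)->N->(0,2)
  grid max=1 at (0,0)
Step 2: ant0:(1,4)->N->(0,4) | ant1:(0,2)->E->(0,3)
  grid max=1 at (0,3)
Step 3: ant0:(0,4)->W->(0,3) | ant1:(0,3)->E->(0,4)
  grid max=2 at (0,3)
Step 4: ant0:(0,3)->E->(0,4) | ant1:(0,4)->W->(0,3)
  grid max=3 at (0,3)
Step 5: ant0:(0,4)->W->(0,3) | ant1:(0,3)->E->(0,4)
  grid max=4 at (0,3)

(0,3) (0,4)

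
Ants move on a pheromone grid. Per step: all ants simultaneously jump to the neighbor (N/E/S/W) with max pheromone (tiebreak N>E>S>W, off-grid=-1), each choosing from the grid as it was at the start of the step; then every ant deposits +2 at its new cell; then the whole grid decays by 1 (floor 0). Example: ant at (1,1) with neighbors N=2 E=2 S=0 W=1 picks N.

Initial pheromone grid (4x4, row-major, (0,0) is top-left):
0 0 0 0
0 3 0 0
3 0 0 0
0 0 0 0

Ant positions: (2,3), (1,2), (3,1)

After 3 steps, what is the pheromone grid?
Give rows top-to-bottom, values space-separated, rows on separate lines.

After step 1: ants at (1,3),(1,1),(2,1)
  0 0 0 0
  0 4 0 1
  2 1 0 0
  0 0 0 0
After step 2: ants at (0,3),(2,1),(1,1)
  0 0 0 1
  0 5 0 0
  1 2 0 0
  0 0 0 0
After step 3: ants at (1,3),(1,1),(2,1)
  0 0 0 0
  0 6 0 1
  0 3 0 0
  0 0 0 0

0 0 0 0
0 6 0 1
0 3 0 0
0 0 0 0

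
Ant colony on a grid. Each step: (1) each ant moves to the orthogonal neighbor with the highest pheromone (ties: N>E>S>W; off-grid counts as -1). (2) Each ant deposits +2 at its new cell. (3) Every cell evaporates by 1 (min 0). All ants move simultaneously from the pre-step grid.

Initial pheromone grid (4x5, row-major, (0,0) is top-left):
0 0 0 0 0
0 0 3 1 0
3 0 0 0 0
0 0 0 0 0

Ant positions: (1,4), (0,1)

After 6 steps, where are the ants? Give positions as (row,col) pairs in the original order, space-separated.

Step 1: ant0:(1,4)->W->(1,3) | ant1:(0,1)->E->(0,2)
  grid max=2 at (1,2)
Step 2: ant0:(1,3)->W->(1,2) | ant1:(0,2)->S->(1,2)
  grid max=5 at (1,2)
Step 3: ant0:(1,2)->E->(1,3) | ant1:(1,2)->E->(1,3)
  grid max=4 at (1,2)
Step 4: ant0:(1,3)->W->(1,2) | ant1:(1,3)->W->(1,2)
  grid max=7 at (1,2)
Step 5: ant0:(1,2)->E->(1,3) | ant1:(1,2)->E->(1,3)
  grid max=6 at (1,2)
Step 6: ant0:(1,3)->W->(1,2) | ant1:(1,3)->W->(1,2)
  grid max=9 at (1,2)

(1,2) (1,2)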